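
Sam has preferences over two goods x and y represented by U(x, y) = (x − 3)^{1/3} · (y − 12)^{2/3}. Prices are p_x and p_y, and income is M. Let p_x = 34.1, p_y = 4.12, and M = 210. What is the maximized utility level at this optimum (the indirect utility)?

V = 3.699

MRS = (1/2)·(y−12)/(x−3). Tangency with p_x/p_y gives y−12 = 2·(p_x/p_y)·(x−3).
After buying the subsistence bundle (3, 12), a share 1/3 of the remaining income goes to x: x* = 3 + 1/3·(M − 3p_x − 12p_y)/p_x.
Discretionary income = 210 − 3·34.1 − 12·4.12 = 58.26; x* = 3 + 1/3·58.26/34.1 = 3.5695; y* = 12 + 2/3·58.26/4.12 = 21.4272.
Utility at the optimum: U(3.5695, 21.4272) = 3.699.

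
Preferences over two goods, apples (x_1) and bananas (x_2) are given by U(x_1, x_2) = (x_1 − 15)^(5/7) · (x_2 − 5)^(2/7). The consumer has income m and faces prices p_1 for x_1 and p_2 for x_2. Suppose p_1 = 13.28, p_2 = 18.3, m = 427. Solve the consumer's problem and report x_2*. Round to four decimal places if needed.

Let x_1' = x_1−15, x_2' = x_2−5. MRS = (5/2)·x_2'/x_1' = p_1/p_2.
After buying the subsistence bundle (15, 5), a share 5/7 of the remaining income goes to x_1: x_1* = 15 + 5/7·(m − 15p_1 − 5p_2)/p_1.
Discretionary income = 427 − 15·13.28 − 5·18.3 = 136.3; x_2* = 5 + 2/7·136.3/18.3 = 7.128.

x_2* = 7.128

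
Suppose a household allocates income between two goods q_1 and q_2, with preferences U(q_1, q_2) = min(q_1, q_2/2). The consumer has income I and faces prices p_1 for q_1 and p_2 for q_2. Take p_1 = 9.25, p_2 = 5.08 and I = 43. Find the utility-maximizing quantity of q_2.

Here 9.25 + 2·5.08 = 19.41, giving q_2* = 4.4307.

q_2* = 4.4307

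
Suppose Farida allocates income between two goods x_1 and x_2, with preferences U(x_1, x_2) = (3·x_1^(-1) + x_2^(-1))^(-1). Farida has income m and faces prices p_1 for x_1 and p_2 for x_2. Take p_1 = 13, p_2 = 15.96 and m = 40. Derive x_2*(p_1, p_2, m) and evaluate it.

x_2* = 0.9778

Numerically x_2/x_1 = 0.521068, so x_1* = 40/(13 + 15.96·0.521068) = 1.8765 and x_2* = 0.521068·1.8765 = 0.9778.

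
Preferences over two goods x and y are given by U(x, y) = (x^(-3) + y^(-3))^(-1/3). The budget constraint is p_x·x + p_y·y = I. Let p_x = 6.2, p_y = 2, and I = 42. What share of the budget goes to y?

share on y = 0.2997

MU_x ∝ x^(-4), MU_y ∝ y^(-4), so MRS = (y/x)^(4) = p_x/p_y.
Solve for the ratio: y/x = [p_x/p_y]^(0.25).
Substitute y = (y/x)·x into the budget: x* = I/(p_x + p_y·(y/x)).
Numerically y/x = 1.326907, so x* = 42/(6.2 + 2·1.326907) = 4.7437 and y* = 1.326907·4.7437 = 6.2945.
Expenditure on y: 2·6.2945 = 12.5889; share = 0.2997.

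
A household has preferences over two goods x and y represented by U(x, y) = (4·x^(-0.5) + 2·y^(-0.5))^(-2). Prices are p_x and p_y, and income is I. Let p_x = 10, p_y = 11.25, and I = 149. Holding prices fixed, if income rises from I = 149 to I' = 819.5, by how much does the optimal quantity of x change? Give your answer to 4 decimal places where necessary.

MRS = MU_x/MU_y = 2·(y/x)^(1.5). Set equal to p_x/p_y.
Solve for the ratio: y/x = [(1/2)·p_x/p_y]^(2/3).
Substitute y = (y/x)·x into the budget: x* = I/(p_x + p_y·(y/x)).
Numerically y/x = 0.582387, so x* = 149/(10 + 11.25·0.582387) = 9.002.
At I' = 819.5: x* = 49.5111. Change: 49.5111 − 9.002 = 40.5091.

Δx* = 40.5091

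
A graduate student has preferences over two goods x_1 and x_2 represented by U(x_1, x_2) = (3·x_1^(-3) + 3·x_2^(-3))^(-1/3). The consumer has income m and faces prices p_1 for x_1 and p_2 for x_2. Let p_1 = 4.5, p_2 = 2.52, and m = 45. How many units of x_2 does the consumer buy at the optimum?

Substitute x_2 = (x_2/x_1)·x_1 into the budget: x_1* = m/(p_1 + p_2·(x_2/x_1)).
Numerically x_2/x_1 = 1.155987, so x_1* = 45/(4.5 + 2.52·1.155987) = 6.0703 and x_2* = 1.155987·6.0703 = 7.0172.

x_2* = 7.0172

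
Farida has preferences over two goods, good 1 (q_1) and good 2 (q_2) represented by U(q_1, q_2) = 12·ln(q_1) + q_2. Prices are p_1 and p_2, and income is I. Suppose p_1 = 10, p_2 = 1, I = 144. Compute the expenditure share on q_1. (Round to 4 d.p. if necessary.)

share on q_1 = 0.0833

Set MRS = p_1/p_2: (12/q_1)/1 = p_1/p_2.
So q_1*(p_1,p_2) = 12·p_2/p_1, independent of income; and q_2* = (I − 12·p_2)/p_2.
At the given prices: q_1* = 12·1/10 = 1.2, and q_2* = 132.
Expenditure on q_1: 10·1.2 = 12; share = 0.0833.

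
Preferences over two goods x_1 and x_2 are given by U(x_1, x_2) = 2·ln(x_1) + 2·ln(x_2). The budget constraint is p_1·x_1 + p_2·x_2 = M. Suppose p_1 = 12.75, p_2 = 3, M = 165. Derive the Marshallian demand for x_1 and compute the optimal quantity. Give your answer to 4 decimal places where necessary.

x_1* = 6.4706

The MRS is x_2/x_1. Set MRS = p_1/p_2.
Rearranging, p_2·x_2 = p_1·x_1. Substituting into the budget gives p_1·x_1·(1 + 1) = M.
Demand: x_1*(p_1,p_2,M) = 0.5·M/p_1 and x_2* = 0.5·M/p_2.
At p_1=12.75, p_2=3, M=165: x_1* = 0.5·165/12.75 = 6.4706.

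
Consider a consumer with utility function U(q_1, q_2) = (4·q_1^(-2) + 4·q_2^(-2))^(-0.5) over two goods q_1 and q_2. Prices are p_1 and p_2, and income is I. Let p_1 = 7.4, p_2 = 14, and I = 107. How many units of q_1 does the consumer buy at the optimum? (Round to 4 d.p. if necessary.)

From the CES first-order condition, (q_2/q_1)^(3) = p_1/p_2.
Solve for the ratio: q_2/q_1 = [p_1/p_2]^(1/3).
With the ratio pinned down, the budget gives q_1* = I/(p_1 + p_2·(q_2/q_1)) and q_2* = (q_2/q_1)·q_1*.
Numerically q_2/q_1 = 0.808539, so q_1* = 107/(7.4 + 14·0.808539) = 5.7159.

q_1* = 5.7159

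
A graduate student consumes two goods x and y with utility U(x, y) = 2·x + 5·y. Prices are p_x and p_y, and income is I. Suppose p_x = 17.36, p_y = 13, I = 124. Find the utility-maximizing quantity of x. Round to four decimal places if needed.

x* = 0

Linear utility — the consumer picks whichever good has higher MU/price: 2/17.36 = 0.1152 vs 5/13 = 0.3846.
y gives more utility per dollar, so spend all income on y: y* = I/p_y, x* = 0.
Numerically: x* = 0, y* = 9.5385.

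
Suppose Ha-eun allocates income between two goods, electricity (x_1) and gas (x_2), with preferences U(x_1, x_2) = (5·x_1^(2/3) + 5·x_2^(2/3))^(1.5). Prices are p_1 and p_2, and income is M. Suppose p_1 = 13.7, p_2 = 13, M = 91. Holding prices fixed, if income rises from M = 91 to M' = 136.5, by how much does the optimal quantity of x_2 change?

Δx_2* = 1.8417

MU_x_1 ∝ 5·x_1^(-1/3), MU_x_2 ∝ 5·x_2^(-1/3), so MRS = (x_2/x_1)^(1/3) = p_1/p_2.
Solve for the ratio: x_2/x_1 = [p_1/p_2]^(3).
With the ratio pinned down, the budget gives x_1* = M/(p_1 + p_2·(x_2/x_1)) and x_2* = (x_2/x_1)·x_1*.
Numerically x_2/x_1 = 1.170393, so x_1* = 91/(13.7 + 13·1.170393) = 3.1471 and x_2* = 1.170393·3.1471 = 3.6834.
At M' = 136.5: x_2* = 5.5251. Change: 5.5251 − 3.6834 = 1.8417.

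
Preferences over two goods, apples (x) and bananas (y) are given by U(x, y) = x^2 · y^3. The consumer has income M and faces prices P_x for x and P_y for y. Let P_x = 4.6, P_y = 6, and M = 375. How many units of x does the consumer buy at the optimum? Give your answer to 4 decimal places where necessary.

Tangency: MRS = (2/3)·y/x = P_x/P_y.
So 2·P_y·y = 3·P_x·x; combined with the budget, a share 0.4 of income goes to x.
Demand: x*(P_x,P_y,M) = 0.4·M/P_x and y* = 0.6·M/P_y.
At P_x=4.6, P_y=6, M=375: x* = 0.4·375/4.6 = 32.6087.

x* = 32.6087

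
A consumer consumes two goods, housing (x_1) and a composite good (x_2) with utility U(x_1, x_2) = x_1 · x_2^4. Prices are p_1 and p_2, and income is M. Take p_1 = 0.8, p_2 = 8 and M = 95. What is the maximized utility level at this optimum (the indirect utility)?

MU_x_1/MU_x_2 = (x_2)/(4·x_1); tangency sets this equal to p_1/p_2.
Rearranging, p_2·x_2 = 4·p_1·x_1. Substituting into the budget gives p_1·x_1·(1 + 4) = M.
Demand: x_1*(p_1,p_2,M) = 0.2·M/p_1 and x_2* = 0.8·M/p_2.
At p_1=0.8, p_2=8, M=95: x_1* = 0.2·95/0.8 = 23.75, x_2* = 9.5.
Utility at the optimum: U(23.75, 9.5) = 193445.2344.

V = 193445.2344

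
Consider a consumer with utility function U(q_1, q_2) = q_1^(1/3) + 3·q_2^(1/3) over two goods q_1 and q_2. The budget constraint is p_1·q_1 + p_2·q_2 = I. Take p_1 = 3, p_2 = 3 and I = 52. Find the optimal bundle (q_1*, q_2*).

MRS = MU_q_1/MU_q_2 = (1/3)·(q_2/q_1)^(2/3). Set equal to p_1/p_2.
Hence q_2/q_1 = (3·p_1/p_2)^(1/(2/3)), i.e. raised to the 1.5 power.
Substitute q_2 = (q_2/q_1)·q_1 into the budget: q_1* = I/(p_1 + p_2·(q_2/q_1)).
Numerically q_2/q_1 = 5.196152, so q_1* = 52/(3 + 3·5.196152) = 2.7974 and q_2* = 5.196152·2.7974 = 14.5359.

q_1* = 2.7974, q_2* = 14.5359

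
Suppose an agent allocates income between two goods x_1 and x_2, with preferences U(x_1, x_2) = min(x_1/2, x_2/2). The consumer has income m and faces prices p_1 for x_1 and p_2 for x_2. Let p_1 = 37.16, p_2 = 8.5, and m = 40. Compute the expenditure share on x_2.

Demand: x_1*(p_1,p_2,m) = 2·m/(2·p_1 + 2·p_2), x_2* = 2·m/(2·p_1 + 2·p_2).
Here 2·37.16 + 2·8.5 = 91.32, giving x_1* = 0.876 and x_2* = 0.876.
Expenditure on x_2: 8.5·0.876 = 7.4463; share = 0.1862.

share on x_2 = 0.1862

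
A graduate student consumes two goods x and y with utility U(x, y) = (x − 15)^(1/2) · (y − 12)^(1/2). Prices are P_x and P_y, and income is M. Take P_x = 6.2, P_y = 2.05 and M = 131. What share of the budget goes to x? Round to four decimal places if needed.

Discretionary income = 131 − 15·6.2 − 12·2.05 = 13.4; x* = 15 + 0.5·13.4/6.2 = 16.0806; y* = 12 + 0.5·13.4/2.05 = 15.2683.
Expenditure on x: 6.2·16.0806 = 99.7; share = 0.7611.

share on x = 0.7611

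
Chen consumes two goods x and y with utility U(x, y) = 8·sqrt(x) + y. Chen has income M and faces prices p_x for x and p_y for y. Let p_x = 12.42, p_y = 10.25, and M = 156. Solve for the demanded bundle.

x* = 10.8974, y* = 2.015

Thus x* = (4·p_y/p_x)² — independent of M — with the rest of income spent on y.
Plugging in: x* = (4·10.25/12.42)² = 10.8974, y* = 2.015.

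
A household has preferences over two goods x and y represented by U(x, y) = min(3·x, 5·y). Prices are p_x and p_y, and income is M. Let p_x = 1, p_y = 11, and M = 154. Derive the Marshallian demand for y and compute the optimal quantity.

With perfect complements, no substitution: consume in ratio x:y = 5:3.
Budget: p_x·x + p_y·(3/5)·x = M, so (5·p_x + 3·p_y)·x = 5·M.
Demand: x*(p_x,p_y,M) = 5·M/(5·p_x + 3·p_y), y* = 3·M/(5·p_x + 3·p_y).
Here 5·1 + 3·11 = 38, giving y* = 12.1579.

y* = 12.1579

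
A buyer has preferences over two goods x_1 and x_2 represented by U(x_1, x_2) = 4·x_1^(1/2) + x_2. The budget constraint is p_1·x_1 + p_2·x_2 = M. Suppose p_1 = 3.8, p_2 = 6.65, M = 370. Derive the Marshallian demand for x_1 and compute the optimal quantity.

x_1* = 12.25

Utility is quasi-linear in x_2; the FOC for x_1 is 2/√x_1 = p_1/p_2.
Solve: √x_1 = 2·p_2/p_1, so x_1*(p_1,p_2) = (2·p_2/p_1)², and x_2* = (M − p_1·x_1*)/p_2.
Plugging in: x_1* = (2·6.65/3.8)² = 12.25.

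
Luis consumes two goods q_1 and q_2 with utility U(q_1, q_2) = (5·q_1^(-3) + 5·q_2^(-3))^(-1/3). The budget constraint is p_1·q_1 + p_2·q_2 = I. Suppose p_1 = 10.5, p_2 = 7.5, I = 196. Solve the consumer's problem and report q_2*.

q_2* = 11.4266

Substitute q_2 = (q_2/q_1)·q_1 into the budget: q_1* = I/(p_1 + p_2·(q_2/q_1)).
Numerically q_2/q_1 = 1.087757, so q_1* = 196/(10.5 + 7.5·1.087757) = 10.5048 and q_2* = 1.087757·10.5048 = 11.4266.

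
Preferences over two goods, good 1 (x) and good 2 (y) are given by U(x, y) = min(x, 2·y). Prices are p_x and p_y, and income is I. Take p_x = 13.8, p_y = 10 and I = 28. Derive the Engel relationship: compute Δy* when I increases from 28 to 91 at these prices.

Δy* = 1.6755

Demand: x*(p_x,p_y,I) = 2·I/(2·p_x + p_y), y* = I/(2·p_x + p_y).
Here 2·13.8 + 10 = 37.6, giving y* = 0.7447.
At I' = 91: y* = 2.4202. Change: 2.4202 − 0.7447 = 1.6755.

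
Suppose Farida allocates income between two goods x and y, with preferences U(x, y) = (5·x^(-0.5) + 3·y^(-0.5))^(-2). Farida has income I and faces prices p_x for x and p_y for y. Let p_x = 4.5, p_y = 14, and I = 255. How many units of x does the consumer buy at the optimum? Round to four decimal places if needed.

MRS = MU_x/MU_y = (5/3)·(y/x)^(1.5). Set equal to p_x/p_y.
Solve for the ratio: y/x = [(3/5)·p_x/p_y]^(2/3).
Substitute y = (y/x)·x into the budget: x* = I/(p_x + p_y·(y/x)).
Numerically y/x = 0.333803, so x* = 255/(4.5 + 14·0.333803) = 27.7982.

x* = 27.7982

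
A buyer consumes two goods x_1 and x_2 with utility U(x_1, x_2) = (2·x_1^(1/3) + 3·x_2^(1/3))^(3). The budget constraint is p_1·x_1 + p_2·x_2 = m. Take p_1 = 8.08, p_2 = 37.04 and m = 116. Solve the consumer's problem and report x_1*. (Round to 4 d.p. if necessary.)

x_1* = 7.7267

MRS = MU_x_1/MU_x_2 = (2/3)·(x_2/x_1)^(2/3). Set equal to p_1/p_2.
Hence x_2/x_1 = ((3/2)·p_1/p_2)^(1/(2/3)), i.e. raised to the 1.5 power.
Substitute x_2 = (x_2/x_1)·x_1 into the budget: x_1* = m/(p_1 + p_2·(x_2/x_1)).
Numerically x_2/x_1 = 0.187175, so x_1* = 116/(8.08 + 37.04·0.187175) = 7.7267.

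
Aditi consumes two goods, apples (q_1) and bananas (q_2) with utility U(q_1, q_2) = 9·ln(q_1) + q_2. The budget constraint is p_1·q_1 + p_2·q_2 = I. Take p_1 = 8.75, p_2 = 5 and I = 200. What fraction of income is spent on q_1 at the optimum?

share on q_1 = 0.225

Set MRS = p_1/p_2: (9/q_1)/1 = p_1/p_2.
So q_1*(p_1,p_2) = 9·p_2/p_1, independent of income; and q_2* = (I − 9·p_2)/p_2.
At the given prices: q_1* = 9·5/8.75 = 5.1429, and q_2* = 31.
Expenditure on q_1: 8.75·5.1429 = 45; share = 0.225.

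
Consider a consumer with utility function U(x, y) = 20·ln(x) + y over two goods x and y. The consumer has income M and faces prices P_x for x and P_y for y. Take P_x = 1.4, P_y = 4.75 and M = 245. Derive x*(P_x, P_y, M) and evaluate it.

x* = 67.8571

Set MRS = P_x/P_y: (20/x)/1 = P_x/P_y.
So x*(P_x,P_y) = 20·P_y/P_x, independent of income; and y* = (M − 20·P_y)/P_y.
At the given prices: x* = 20·4.75/1.4 = 67.8571.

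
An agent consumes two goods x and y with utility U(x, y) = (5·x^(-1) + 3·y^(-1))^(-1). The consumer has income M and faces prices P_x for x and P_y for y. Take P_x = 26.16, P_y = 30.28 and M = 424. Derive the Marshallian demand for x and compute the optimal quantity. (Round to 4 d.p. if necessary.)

MRS = MU_x/MU_y = (5/3)·(y/x)^(2). Set equal to P_x/P_y.
Solve for the ratio: y/x = [(3/5)·P_x/P_y]^(0.5).
With the ratio pinned down, the budget gives x* = M/(P_x + P_y·(y/x)) and y* = (y/x)·x*.
Numerically y/x = 0.719974, so x* = 424/(26.16 + 30.28·0.719974) = 8.8406.

x* = 8.8406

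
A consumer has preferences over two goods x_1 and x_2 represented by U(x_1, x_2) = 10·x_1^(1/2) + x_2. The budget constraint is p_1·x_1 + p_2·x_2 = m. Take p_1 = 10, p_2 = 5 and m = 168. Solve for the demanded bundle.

x_1* = 6.25, x_2* = 21.1

Utility is quasi-linear in x_2; the FOC for x_1 is 5/√x_1 = p_1/p_2.
Thus x_1* = (5·p_2/p_1)² — independent of m — with the rest of income spent on x_2.
Plugging in: x_1* = (5·5/10)² = 6.25, x_2* = 21.1.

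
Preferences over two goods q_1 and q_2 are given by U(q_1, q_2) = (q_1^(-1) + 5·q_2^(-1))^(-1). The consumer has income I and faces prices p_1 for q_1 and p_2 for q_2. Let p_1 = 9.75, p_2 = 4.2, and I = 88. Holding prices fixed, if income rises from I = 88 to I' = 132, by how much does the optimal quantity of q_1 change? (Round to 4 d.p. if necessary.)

Substitute q_2 = (q_2/q_1)·q_1 into the budget: q_1* = I/(p_1 + p_2·(q_2/q_1)).
Numerically q_2/q_1 = 3.406926, so q_1* = 88/(9.75 + 4.2·3.406926) = 3.6577.
At I' = 132: q_1* = 5.4865. Change: 5.4865 − 3.6577 = 1.8288.

Δq_1* = 1.8288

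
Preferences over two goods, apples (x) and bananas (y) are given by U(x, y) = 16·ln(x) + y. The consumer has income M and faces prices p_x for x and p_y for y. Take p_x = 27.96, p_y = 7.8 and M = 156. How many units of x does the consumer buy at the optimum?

Set MRS = p_x/p_y: (16/x)/1 = p_x/p_y.
So x*(p_x,p_y) = 16·p_y/p_x, independent of income; and y* = (M − 16·p_y)/p_y.
At the given prices: x* = 16·7.8/27.96 = 4.4635.

x* = 4.4635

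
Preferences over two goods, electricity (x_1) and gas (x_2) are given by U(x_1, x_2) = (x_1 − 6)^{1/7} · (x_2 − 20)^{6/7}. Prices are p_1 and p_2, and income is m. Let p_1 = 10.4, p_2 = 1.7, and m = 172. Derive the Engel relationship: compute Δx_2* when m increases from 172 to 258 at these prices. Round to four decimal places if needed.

Δx_2* = 43.3613

MRS = (1/6)·(x_2−20)/(x_1−6). Tangency with p_1/p_2 gives x_2−20 = 6·(p_1/p_2)·(x_1−6).
After buying the subsistence bundle (6, 20), a share 1/7 of the remaining income goes to x_1: x_1* = 6 + 1/7·(m − 6p_1 − 20p_2)/p_1.
Discretionary income = 172 − 6·10.4 − 20·1.7 = 75.6; x_2* = 20 + 6/7·75.6/1.7 = 58.1176.
At m' = 258: x_2* = 101.479. Change: 101.479 − 58.1176 = 43.3613.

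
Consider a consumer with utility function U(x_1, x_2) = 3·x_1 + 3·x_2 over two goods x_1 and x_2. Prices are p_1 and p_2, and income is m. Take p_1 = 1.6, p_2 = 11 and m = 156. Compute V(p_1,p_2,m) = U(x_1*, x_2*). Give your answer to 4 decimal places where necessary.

Linear utility — the consumer picks whichever good has higher MU/price: 3/1.6 = 1.875 vs 3/11 = 0.2727.
x_1 gives more utility per dollar, so spend all income on x_1: x_1* = m/p_1, x_2* = 0.
Numerically: x_1* = 97.5, x_2* = 0.
Utility at the optimum: U(97.5, 0) = 292.5.

V = 292.5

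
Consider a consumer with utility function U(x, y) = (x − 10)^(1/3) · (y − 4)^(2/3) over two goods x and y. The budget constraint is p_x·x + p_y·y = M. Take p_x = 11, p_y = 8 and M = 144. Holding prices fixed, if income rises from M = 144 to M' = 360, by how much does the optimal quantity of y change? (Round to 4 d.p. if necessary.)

Δy* = 18

This is Cobb-Douglas in (x−10, y−4): tangency gives 1/3·p_y·(y−4) = 2/3·p_x·(x−10).
After buying the subsistence bundle (10, 4), a share 1/3 of the remaining income goes to x: x* = 10 + 1/3·(M − 10p_x − 4p_y)/p_x.
Discretionary income = 144 − 10·11 − 4·8 = 2; y* = 4 + 2/3·2/8 = 4.1667.
At M' = 360: y* = 22.1667. Change: 22.1667 − 4.1667 = 18.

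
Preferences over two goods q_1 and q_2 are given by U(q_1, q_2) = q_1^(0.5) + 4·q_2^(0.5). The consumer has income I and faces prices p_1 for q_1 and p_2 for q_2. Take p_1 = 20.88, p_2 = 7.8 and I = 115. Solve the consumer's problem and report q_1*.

MU_q_1 ∝ q_1^(-0.5), MU_q_2 ∝ 4·q_2^(-0.5), so MRS = (1/4)·(q_2/q_1)^(0.5) = p_1/p_2.
Hence q_2/q_1 = (4·p_1/p_2)^(1/(0.5)), i.e. raised to the 2 power.
Substitute q_2 = (q_2/q_1)·q_1 into the budget: q_1* = I/(p_1 + p_2·(q_2/q_1)).
Numerically q_2/q_1 = 114.654675, so q_1* = 115/(20.88 + 7.8·114.654675) = 0.1257.

q_1* = 0.1257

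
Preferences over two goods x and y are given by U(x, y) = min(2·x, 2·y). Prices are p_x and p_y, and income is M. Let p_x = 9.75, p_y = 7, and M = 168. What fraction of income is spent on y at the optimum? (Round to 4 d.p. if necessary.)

share on y = 0.4179

Leontief preferences: the optimum is at the kink where x/2 = y/2, i.e. y = x.
Budget: p_x·x + p_y·x = M, so (2·p_x + 2·p_y)·x = 2·M.
Demand: x*(p_x,p_y,M) = 2·M/(2·p_x + 2·p_y), y* = 2·M/(2·p_x + 2·p_y).
Here 2·9.75 + 2·7 = 33.5, giving x* = 10.0299 and y* = 10.0299.
Expenditure on y: 7·10.0299 = 70.209; share = 0.4179.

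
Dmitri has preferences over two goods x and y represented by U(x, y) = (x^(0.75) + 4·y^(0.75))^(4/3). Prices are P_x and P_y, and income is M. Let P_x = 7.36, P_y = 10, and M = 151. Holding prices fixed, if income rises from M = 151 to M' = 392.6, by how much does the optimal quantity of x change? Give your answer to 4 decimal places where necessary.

MU_x ∝ x^(-0.25), MU_y ∝ 4·y^(-0.25), so MRS = (1/4)·(y/x)^(0.25) = P_x/P_y.
Hence y/x = (4·P_x/P_y)^(1/(0.25)), i.e. raised to the 4 power.
Substitute y = (y/x)·x into the budget: x* = M/(P_x + P_y·(y/x)).
Numerically y/x = 75.119246, so x* = 151/(7.36 + 10·75.119246) = 0.1991.
At M' = 392.6: x* = 0.5176. Change: 0.5176 − 0.1991 = 0.3185.

Δx* = 0.3185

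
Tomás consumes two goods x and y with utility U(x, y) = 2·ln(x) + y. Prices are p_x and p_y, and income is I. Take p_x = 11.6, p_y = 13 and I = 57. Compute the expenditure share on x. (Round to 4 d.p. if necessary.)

At the given prices: x* = 2·13/11.6 = 2.2414, and y* = 2.3846.
Expenditure on x: 11.6·2.2414 = 26; share = 0.4561.

share on x = 0.4561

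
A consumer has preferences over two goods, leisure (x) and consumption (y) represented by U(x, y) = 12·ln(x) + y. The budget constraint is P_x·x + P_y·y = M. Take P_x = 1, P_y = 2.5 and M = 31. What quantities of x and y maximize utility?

Set MRS = P_x/P_y: (12/x)/1 = P_x/P_y.
So x*(P_x,P_y) = 12·P_y/P_x, independent of income; and y* = (M − 12·P_y)/P_y.
At the given prices: x* = 12·2.5/1 = 30, and y* = 0.4.

x* = 30, y* = 0.4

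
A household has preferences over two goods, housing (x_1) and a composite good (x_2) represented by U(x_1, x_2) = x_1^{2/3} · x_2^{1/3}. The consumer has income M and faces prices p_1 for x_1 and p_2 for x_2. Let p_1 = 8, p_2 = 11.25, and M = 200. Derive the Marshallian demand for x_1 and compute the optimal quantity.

x_1* = 16.6667

MU_x_1/MU_x_2 = (2/3·x_2)/(1/3·x_1); tangency sets this equal to p_1/p_2.
Rearranging, p_2·x_2 = (1/2)·p_1·x_1. Substituting into the budget gives p_1·x_1·(1 + (1/2)) = M.
Demand: x_1*(p_1,p_2,M) = 2/3·M/p_1 and x_2* = 1/3·M/p_2.
At p_1=8, p_2=11.25, M=200: x_1* = 2/3·200/8 = 16.6667.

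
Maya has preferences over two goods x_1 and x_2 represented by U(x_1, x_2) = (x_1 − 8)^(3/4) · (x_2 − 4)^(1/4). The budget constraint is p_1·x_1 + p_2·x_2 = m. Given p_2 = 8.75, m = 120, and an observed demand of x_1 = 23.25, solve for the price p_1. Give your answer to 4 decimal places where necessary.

p_1 = 3

Let x_1' = x_1−8, x_2' = x_2−4. MRS = 3·x_2'/x_1' = p_1/p_2.
Substituting into the budget: x_1* = 8 + 0.75·(m − 8·p_1 − 4·p_2)/p_1, and x_2* = 4 + 0.25·(…)/p_2.
Set x_1* = 23.25 in the demand function and solve for p_1: p_1 = 3.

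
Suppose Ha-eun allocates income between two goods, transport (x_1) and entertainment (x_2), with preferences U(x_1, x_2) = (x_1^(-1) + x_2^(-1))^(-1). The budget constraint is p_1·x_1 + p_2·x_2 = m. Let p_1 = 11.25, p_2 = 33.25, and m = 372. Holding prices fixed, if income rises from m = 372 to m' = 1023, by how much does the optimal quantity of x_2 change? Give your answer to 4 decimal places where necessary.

From the CES first-order condition, (x_2/x_1)^(2) = p_1/p_2.
Solve for the ratio: x_2/x_1 = [p_1/p_2]^(0.5).
Substitute x_2 = (x_2/x_1)·x_1 into the budget: x_1* = m/(p_1 + p_2·(x_2/x_1)).
Numerically x_2/x_1 = 0.581675, so x_1* = 372/(11.25 + 33.25·0.581675) = 12.1606 and x_2* = 0.581675·12.1606 = 7.0735.
At m' = 1023: x_2* = 19.4521. Change: 19.4521 − 7.0735 = 12.3786.

Δx_2* = 12.3786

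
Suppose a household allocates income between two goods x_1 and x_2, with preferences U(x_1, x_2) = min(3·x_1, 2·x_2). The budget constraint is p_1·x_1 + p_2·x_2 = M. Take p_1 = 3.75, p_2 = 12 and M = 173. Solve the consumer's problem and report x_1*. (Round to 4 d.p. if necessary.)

x_1* = 7.954

Demand: x_1*(p_1,p_2,M) = 2·M/(2·p_1 + 3·p_2), x_2* = 3·M/(2·p_1 + 3·p_2).
Here 2·3.75 + 3·12 = 43.5, giving x_1* = 7.954.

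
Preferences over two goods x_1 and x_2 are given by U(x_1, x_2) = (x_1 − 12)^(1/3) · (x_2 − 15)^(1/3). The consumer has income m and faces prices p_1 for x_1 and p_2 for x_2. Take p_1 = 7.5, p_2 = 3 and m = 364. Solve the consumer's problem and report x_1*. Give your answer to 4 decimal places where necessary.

MRS = (x_2−15)/(x_1−12). Tangency with p_1/p_2 gives x_2−15 = (p_1/p_2)·(x_1−12).
Substituting into the budget: x_1* = 12 + 0.5·(m − 12·p_1 − 15·p_2)/p_1, and x_2* = 15 + 0.5·(…)/p_2.
Discretionary income = 364 − 12·7.5 − 15·3 = 229; x_1* = 12 + 0.5·229/7.5 = 27.2667.

x_1* = 27.2667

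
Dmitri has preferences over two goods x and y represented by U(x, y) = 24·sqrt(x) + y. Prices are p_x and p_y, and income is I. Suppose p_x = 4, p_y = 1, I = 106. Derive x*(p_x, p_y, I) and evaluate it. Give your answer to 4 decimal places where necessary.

x* = 9

Set MRS = p_x/p_y: 12·x^(−1/2) = p_x/p_y.
Solve: √x = 12·p_y/p_x, so x*(p_x,p_y) = (12·p_y/p_x)², and y* = (I − p_x·x*)/p_y.
Plugging in: x* = (12·1/4)² = 9.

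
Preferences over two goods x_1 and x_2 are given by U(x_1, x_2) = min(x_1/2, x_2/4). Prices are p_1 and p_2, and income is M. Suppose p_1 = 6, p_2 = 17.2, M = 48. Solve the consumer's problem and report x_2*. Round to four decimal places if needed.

x_2* = 2.3762

Leontief preferences: the optimum is at the kink where x_1/2 = x_2/4, i.e. x_2 = 2·x_1.
Budget: p_1·x_1 + p_2·2·x_1 = M, so (2·p_1 + 4·p_2)·x_1 = 2·M.
Demand: x_1*(p_1,p_2,M) = 2·M/(2·p_1 + 4·p_2), x_2* = 4·M/(2·p_1 + 4·p_2).
Here 2·6 + 4·17.2 = 80.8, giving x_2* = 2.3762.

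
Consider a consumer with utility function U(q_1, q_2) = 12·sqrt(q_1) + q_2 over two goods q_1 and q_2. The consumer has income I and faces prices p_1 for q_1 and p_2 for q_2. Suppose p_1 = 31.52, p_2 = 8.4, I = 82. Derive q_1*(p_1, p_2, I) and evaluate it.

q_1* = 2.5568

Plugging in: q_1* = (6·8.4/31.52)² = 2.5568.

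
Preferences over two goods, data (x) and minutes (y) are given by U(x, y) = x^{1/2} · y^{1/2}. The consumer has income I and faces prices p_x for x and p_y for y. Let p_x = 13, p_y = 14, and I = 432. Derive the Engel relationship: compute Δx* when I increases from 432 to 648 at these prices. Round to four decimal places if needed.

Δx* = 8.3077

The MRS is y/x. Set MRS = p_x/p_y.
So 0.5·p_y·y = 0.5·p_x·x; combined with the budget, a share 0.5 of income goes to x.
Demand: x*(p_x,p_y,I) = 0.5·I/p_x and y* = 0.5·I/p_y.
At p_x=13, p_y=14, I=432: x* = 0.5·432/13 = 16.6154.
At I' = 648: x* = 24.9231. Change: 24.9231 − 16.6154 = 8.3077.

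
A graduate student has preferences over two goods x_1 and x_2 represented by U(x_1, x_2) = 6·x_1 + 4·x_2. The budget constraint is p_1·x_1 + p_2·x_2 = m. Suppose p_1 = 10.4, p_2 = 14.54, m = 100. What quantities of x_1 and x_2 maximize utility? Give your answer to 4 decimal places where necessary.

Linear utility — the consumer picks whichever good has higher MU/price: 6/10.4 = 0.5769 vs 4/14.54 = 0.2751.
x_1 gives more utility per dollar, so spend all income on x_1: x_1* = m/p_1, x_2* = 0.
Numerically: x_1* = 9.6154, x_2* = 0.

x_1* = 9.6154, x_2* = 0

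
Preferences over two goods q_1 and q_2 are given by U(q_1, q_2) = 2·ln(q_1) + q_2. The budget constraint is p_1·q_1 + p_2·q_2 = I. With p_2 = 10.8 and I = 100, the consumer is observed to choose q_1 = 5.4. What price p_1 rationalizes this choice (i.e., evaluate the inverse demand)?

p_1 = 4

MU_q_1 = 2/q_1, MU_q_2 = 1. Tangency: 2/q_1 = p_1/p_2.
So q_1*(p_1,p_2) = 2·p_2/p_1, independent of income; and q_2* = (I − 2·p_2)/p_2.
Set q_1* = 5.4 in the demand function and solve for p_1: p_1 = 4.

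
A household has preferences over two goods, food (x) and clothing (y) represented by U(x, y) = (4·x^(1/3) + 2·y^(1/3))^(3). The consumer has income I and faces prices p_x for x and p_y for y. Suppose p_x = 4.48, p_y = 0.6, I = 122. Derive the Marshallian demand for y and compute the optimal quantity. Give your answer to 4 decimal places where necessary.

From the CES first-order condition, 2·(y/x)^(2/3) = p_x/p_y.
Solve for the ratio: y/x = [(1/2)·p_x/p_y]^(1.5).
With the ratio pinned down, the budget gives x* = I/(p_x + p_y·(y/x)) and y* = (y/x)·x*.
Numerically y/x = 7.213485, so x* = 122/(4.48 + 0.6·7.213485) = 13.8509 and y* = 7.213485·13.8509 = 99.9133.

y* = 99.9133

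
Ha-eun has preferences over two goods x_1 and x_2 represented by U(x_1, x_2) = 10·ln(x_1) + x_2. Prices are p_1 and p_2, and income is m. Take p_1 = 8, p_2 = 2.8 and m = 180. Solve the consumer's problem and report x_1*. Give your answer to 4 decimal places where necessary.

MU_x_1 = 10/x_1, MU_x_2 = 1. Tangency: 10/x_1 = p_1/p_2.
So x_1*(p_1,p_2) = 10·p_2/p_1, independent of income; and x_2* = (m − 10·p_2)/p_2.
At the given prices: x_1* = 10·2.8/8 = 3.5.

x_1* = 3.5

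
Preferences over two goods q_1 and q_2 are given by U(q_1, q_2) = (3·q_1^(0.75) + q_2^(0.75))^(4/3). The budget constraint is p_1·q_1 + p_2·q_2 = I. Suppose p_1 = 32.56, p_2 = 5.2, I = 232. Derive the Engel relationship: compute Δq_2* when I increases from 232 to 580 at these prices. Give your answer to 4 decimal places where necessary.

Δq_2* = 50.3202

MU_q_1 ∝ 3·q_1^(-0.25), MU_q_2 ∝ q_2^(-0.25), so MRS = 3·(q_2/q_1)^(0.25) = p_1/p_2.
Hence q_2/q_1 = ((1/3)·p_1/p_2)^(1/(0.25)), i.e. raised to the 4 power.
With the ratio pinned down, the budget gives q_1* = I/(p_1 + p_2·(q_2/q_1)) and q_2* = (q_2/q_1)·q_1*.
Numerically q_2/q_1 = 18.977508, so q_1* = 232/(32.56 + 5.2·18.977508) = 1.7677 and q_2* = 18.977508·1.7677 = 33.5468.
At I' = 580: q_2* = 83.867. Change: 83.867 − 33.5468 = 50.3202.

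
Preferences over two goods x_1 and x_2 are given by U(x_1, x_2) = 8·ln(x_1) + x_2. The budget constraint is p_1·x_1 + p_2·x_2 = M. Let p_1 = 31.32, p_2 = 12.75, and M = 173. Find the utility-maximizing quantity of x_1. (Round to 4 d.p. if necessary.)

MU_x_1 = 8/x_1, MU_x_2 = 1. Tangency: 8/x_1 = p_1/p_2.
So x_1*(p_1,p_2) = 8·p_2/p_1, independent of income; and x_2* = (M − 8·p_2)/p_2.
At the given prices: x_1* = 8·12.75/31.32 = 3.2567.

x_1* = 3.2567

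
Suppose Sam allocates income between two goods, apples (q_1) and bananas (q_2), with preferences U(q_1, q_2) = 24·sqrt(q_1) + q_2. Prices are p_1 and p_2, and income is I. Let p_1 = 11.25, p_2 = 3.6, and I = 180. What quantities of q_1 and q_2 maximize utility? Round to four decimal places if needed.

q_1* = 14.7456, q_2* = 3.92

Set MRS = p_1/p_2: 12·q_1^(−1/2) = p_1/p_2.
Solve: √q_1 = 12·p_2/p_1, so q_1*(p_1,p_2) = (12·p_2/p_1)², and q_2* = (I − p_1·q_1*)/p_2.
Plugging in: q_1* = (12·3.6/11.25)² = 14.7456, q_2* = 3.92.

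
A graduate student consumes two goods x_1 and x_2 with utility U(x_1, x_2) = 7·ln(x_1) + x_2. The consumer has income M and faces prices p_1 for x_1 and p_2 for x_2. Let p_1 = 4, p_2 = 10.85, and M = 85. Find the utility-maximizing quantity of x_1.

x_1* = 18.9875

Set MRS = p_1/p_2: (7/x_1)/1 = p_1/p_2.
So x_1*(p_1,p_2) = 7·p_2/p_1, independent of income; and x_2* = (M − 7·p_2)/p_2.
At the given prices: x_1* = 7·10.85/4 = 18.9875.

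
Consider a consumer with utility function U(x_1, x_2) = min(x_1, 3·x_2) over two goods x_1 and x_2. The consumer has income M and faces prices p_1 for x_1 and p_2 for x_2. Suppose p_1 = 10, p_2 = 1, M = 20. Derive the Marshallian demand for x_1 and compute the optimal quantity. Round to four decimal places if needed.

x_1* = 1.9355

Leontief preferences: the optimum is at the kink where x_1/3 = x_2/1, i.e. x_2 = (1/3)·x_1.
Budget: p_1·x_1 + p_2·(1/3)·x_1 = M, so (3·p_1 + p_2)·x_1 = 3·M.
Demand: x_1*(p_1,p_2,M) = 3·M/(3·p_1 + p_2), x_2* = M/(3·p_1 + p_2).
Here 3·10 + 1 = 31, giving x_1* = 1.9355.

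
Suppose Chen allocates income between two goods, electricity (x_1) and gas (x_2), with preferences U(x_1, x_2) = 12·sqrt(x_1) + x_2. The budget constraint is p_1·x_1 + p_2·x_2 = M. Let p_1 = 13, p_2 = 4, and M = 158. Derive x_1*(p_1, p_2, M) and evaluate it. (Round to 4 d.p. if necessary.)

Set MRS = p_1/p_2: 6·x_1^(−1/2) = p_1/p_2.
Thus x_1* = (6·p_2/p_1)² — independent of M — with the rest of income spent on x_2.
Plugging in: x_1* = (6·4/13)² = 3.4083.

x_1* = 3.4083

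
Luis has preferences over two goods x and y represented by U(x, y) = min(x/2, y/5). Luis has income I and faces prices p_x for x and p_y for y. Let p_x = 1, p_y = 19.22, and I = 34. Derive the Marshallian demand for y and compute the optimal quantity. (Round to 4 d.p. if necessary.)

With perfect complements, no substitution: consume in ratio x:y = 2:5.
Budget: p_x·x + p_y·(5/2)·x = I, so (2·p_x + 5·p_y)·x = 2·I.
Demand: x*(p_x,p_y,I) = 2·I/(2·p_x + 5·p_y), y* = 5·I/(2·p_x + 5·p_y).
Here 2·1 + 5·19.22 = 98.1, giving y* = 1.7329.

y* = 1.7329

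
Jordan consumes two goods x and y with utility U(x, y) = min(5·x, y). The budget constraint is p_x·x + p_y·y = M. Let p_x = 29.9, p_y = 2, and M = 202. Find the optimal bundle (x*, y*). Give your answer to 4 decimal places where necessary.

Leontief preferences: the optimum is at the kink where x/1 = y/5, i.e. y = 5·x.
Budget: p_x·x + p_y·5·x = M, so (p_x + 5·p_y)·x = M.
Demand: x*(p_x,p_y,M) = M/(p_x + 5·p_y), y* = 5·M/(p_x + 5·p_y).
Here 29.9 + 5·2 = 39.9, giving x* = 5.0627 and y* = 25.3133.

x* = 5.0627, y* = 25.3133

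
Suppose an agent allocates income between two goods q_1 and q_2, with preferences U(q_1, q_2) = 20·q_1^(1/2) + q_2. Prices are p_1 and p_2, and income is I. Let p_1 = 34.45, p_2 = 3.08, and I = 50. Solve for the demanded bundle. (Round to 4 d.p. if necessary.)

q_1* = 0.7993, q_2* = 7.2933

Solve: √q_1 = 10·p_2/p_1, so q_1*(p_1,p_2) = (10·p_2/p_1)², and q_2* = (I − p_1·q_1*)/p_2.
Plugging in: q_1* = (10·3.08/34.45)² = 0.7993, q_2* = 7.2933.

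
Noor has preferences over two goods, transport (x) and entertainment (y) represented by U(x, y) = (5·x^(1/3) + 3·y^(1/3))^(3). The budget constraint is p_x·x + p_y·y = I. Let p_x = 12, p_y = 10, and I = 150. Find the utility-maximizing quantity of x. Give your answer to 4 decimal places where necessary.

x* = 8.283

MRS = MU_x/MU_y = (5/3)·(y/x)^(2/3). Set equal to p_x/p_y.
Solve for the ratio: y/x = [(3/5)·p_x/p_y]^(1.5).
With the ratio pinned down, the budget gives x* = I/(p_x + p_y·(y/x)) and y* = (y/x)·x*.
Numerically y/x = 0.61094, so x* = 150/(12 + 10·0.61094) = 8.283.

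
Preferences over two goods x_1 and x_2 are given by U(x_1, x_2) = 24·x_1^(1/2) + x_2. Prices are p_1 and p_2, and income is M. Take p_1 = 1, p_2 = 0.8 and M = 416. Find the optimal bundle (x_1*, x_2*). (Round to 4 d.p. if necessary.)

x_1* = 92.16, x_2* = 404.8

Set MRS = p_1/p_2: 12·x_1^(−1/2) = p_1/p_2.
Thus x_1* = (12·p_2/p_1)² — independent of M — with the rest of income spent on x_2.
Plugging in: x_1* = (12·0.8/1)² = 92.16, x_2* = 404.8.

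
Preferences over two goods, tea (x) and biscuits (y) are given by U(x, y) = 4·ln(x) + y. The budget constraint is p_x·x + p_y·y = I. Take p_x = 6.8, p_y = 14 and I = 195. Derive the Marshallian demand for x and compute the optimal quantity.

Set MRS = p_x/p_y: (4/x)/1 = p_x/p_y.
So x*(p_x,p_y) = 4·p_y/p_x, independent of income; and y* = (I − 4·p_y)/p_y.
At the given prices: x* = 4·14/6.8 = 8.2353.

x* = 8.2353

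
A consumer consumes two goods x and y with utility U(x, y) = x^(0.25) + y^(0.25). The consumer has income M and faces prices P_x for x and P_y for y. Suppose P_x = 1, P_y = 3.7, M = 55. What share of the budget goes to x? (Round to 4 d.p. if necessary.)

share on x = 0.6073

MU_x ∝ x^(-0.75), MU_y ∝ y^(-0.75), so MRS = (y/x)^(0.75) = P_x/P_y.
Hence y/x = (P_x/P_y)^(1/(0.75)), i.e. raised to the 4/3 power.
With the ratio pinned down, the budget gives x* = M/(P_x + P_y·(y/x)) and y* = (y/x)·x*.
Numerically y/x = 0.174742, so x* = 55/(1 + 3.7·0.174742) = 33.4033 and y* = 0.174742·33.4033 = 5.837.
Expenditure on x: 1·33.4033 = 33.4033; share = 0.6073.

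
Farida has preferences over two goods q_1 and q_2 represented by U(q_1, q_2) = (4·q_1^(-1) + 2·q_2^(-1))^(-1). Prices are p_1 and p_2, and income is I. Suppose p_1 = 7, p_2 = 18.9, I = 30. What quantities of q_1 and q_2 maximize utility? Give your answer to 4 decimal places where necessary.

With the ratio pinned down, the budget gives q_1* = I/(p_1 + p_2·(q_2/q_1)) and q_2* = (q_2/q_1)·q_1*.
Numerically q_2/q_1 = 0.430331, so q_1* = 30/(7 + 18.9·0.430331) = 1.9824 and q_2* = 0.430331·1.9824 = 0.8531.

q_1* = 1.9824, q_2* = 0.8531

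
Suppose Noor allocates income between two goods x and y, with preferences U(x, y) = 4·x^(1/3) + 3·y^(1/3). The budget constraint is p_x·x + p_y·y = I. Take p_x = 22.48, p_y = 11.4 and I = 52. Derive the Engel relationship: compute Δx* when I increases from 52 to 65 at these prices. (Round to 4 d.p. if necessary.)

MU_x ∝ 4·x^(-2/3), MU_y ∝ 3·y^(-2/3), so MRS = (4/3)·(y/x)^(2/3) = p_x/p_y.
Hence y/x = ((3/4)·p_x/p_y)^(1/(2/3)), i.e. raised to the 1.5 power.
With the ratio pinned down, the budget gives x* = I/(p_x + p_y·(y/x)) and y* = (y/x)·x*.
Numerically y/x = 1.798577, so x* = 52/(22.48 + 11.4·1.798577) = 1.2098.
At I' = 65: x* = 1.5122. Change: 1.5122 − 1.2098 = 0.3024.

Δx* = 0.3024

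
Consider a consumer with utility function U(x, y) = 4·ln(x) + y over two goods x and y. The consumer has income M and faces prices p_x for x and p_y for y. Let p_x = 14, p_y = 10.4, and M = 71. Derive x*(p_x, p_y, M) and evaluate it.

x* = 2.9714

MU_x = 4/x, MU_y = 1. Tangency: 4/x = p_x/p_y.
So x*(p_x,p_y) = 4·p_y/p_x, independent of income; and y* = (M − 4·p_y)/p_y.
At the given prices: x* = 4·10.4/14 = 2.9714.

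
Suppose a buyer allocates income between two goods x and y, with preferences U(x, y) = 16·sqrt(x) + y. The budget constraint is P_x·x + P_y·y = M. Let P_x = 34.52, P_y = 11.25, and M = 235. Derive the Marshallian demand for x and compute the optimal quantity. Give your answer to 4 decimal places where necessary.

Set MRS = P_x/P_y: 8·x^(−1/2) = P_x/P_y.
Thus x* = (8·P_y/P_x)² — independent of M — with the rest of income spent on y.
Plugging in: x* = (8·11.25/34.52)² = 6.7974.

x* = 6.7974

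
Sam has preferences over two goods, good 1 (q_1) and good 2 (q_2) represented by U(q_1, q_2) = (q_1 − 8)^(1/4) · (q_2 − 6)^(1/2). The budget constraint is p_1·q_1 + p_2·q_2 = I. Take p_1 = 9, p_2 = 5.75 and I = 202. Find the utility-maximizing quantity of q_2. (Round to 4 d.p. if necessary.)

q_2* = 17.0725

MRS = (1/2)·(q_2−6)/(q_1−8). Tangency with p_1/p_2 gives q_2−6 = 2·(p_1/p_2)·(q_1−8).
After buying the subsistence bundle (8, 6), a share 1/3 of the remaining income goes to q_1: q_1* = 8 + 1/3·(I − 8p_1 − 6p_2)/p_1.
Discretionary income = 202 − 8·9 − 6·5.75 = 95.5; q_2* = 6 + 2/3·95.5/5.75 = 17.0725.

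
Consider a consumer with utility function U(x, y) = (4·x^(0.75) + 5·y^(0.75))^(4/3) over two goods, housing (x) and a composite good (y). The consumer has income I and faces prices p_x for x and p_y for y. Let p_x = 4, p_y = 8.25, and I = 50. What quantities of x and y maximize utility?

With the ratio pinned down, the budget gives x* = I/(p_x + p_y·(y/x)) and y* = (y/x)·x*.
Numerically y/x = 0.134916, so x* = 50/(4 + 8.25·0.134916) = 9.7789 and y* = 0.134916·9.7789 = 1.3193.

x* = 9.7789, y* = 1.3193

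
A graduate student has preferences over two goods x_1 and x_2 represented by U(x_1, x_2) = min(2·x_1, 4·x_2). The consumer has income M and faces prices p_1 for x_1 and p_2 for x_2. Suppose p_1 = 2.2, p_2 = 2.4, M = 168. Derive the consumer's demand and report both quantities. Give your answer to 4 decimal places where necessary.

Leontief preferences: the optimum is at the kink where x_1/4 = x_2/2, i.e. x_2 = (1/2)·x_1.
Budget: p_1·x_1 + p_2·(1/2)·x_1 = M, so (4·p_1 + 2·p_2)·x_1 = 4·M.
Demand: x_1*(p_1,p_2,M) = 4·M/(4·p_1 + 2·p_2), x_2* = 2·M/(4·p_1 + 2·p_2).
Here 4·2.2 + 2·2.4 = 13.6, giving x_1* = 49.4118 and x_2* = 24.7059.

x_1* = 49.4118, x_2* = 24.7059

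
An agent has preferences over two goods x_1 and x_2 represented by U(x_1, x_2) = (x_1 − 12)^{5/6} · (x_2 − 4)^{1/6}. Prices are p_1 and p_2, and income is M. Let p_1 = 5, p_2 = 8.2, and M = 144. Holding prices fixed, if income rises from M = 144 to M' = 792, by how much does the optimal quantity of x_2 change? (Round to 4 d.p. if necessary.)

MRS = 5·(x_2−4)/(x_1−12). Tangency with p_1/p_2 gives x_2−4 = (1/5)·(p_1/p_2)·(x_1−12).
After buying the subsistence bundle (12, 4), a share 5/6 of the remaining income goes to x_1: x_1* = 12 + 5/6·(M − 12p_1 − 4p_2)/p_1.
Discretionary income = 144 − 12·5 − 4·8.2 = 51.2; x_2* = 4 + 1/6·51.2/8.2 = 5.0407.
At M' = 792: x_2* = 18.2114. Change: 18.2114 − 5.0407 = 13.1707.

Δx_2* = 13.1707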